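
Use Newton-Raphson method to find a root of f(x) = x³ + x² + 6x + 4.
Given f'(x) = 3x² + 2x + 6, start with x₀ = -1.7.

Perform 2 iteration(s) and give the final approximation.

f(x) = x³ + x² + 6x + 4
f'(x) = 3x² + 2x + 6
x₀ = -1.7

Newton-Raphson formula: x_{n+1} = x_n - f(x_n)/f'(x_n)

Iteration 1:
  f(-1.700000) = -8.223000
  f'(-1.700000) = 11.270000
  x_1 = -1.700000 - (-8.223000)/11.270000 = -0.970364
Iteration 2:
  f(-0.970364) = -1.794277
  f'(-0.970364) = 6.884090
  x_2 = -0.970364 - (-1.794277)/6.884090 = -0.709723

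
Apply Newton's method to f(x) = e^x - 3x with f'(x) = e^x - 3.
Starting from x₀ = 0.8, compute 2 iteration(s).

f(x) = e^x - 3x
f'(x) = e^x - 3
x₀ = 0.8

Newton-Raphson formula: x_{n+1} = x_n - f(x_n)/f'(x_n)

Iteration 1:
  f(0.800000) = -0.174459
  f'(0.800000) = -0.774459
  x_1 = 0.800000 - (-0.174459)/(-0.774459) = 0.574734
Iteration 2:
  f(0.574734) = 0.052456
  f'(0.574734) = -1.223342
  x_2 = 0.574734 - 0.052456/(-1.223342) = 0.617613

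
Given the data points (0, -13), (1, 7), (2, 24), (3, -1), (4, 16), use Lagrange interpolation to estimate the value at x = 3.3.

Lagrange interpolation formula:
P(x) = Σ yᵢ × Lᵢ(x)
where Lᵢ(x) = Π_{j≠i} (x - xⱼ)/(xᵢ - xⱼ)

L_0(3.3) = (3.3 - 1)/(0 - 1) × (3.3 - 2)/(0 - 2) × (3.3 - 3)/(0 - 3) × (3.3 - 4)/(0 - 4) = -0.026162
L_1(3.3) = (3.3 - 0)/(1 - 0) × (3.3 - 2)/(1 - 2) × (3.3 - 3)/(1 - 3) × (3.3 - 4)/(1 - 4) = 0.150150
L_2(3.3) = (3.3 - 0)/(2 - 0) × (3.3 - 1)/(2 - 1) × (3.3 - 3)/(2 - 3) × (3.3 - 4)/(2 - 4) = -0.398475
L_3(3.3) = (3.3 - 0)/(3 - 0) × (3.3 - 1)/(3 - 1) × (3.3 - 2)/(3 - 2) × (3.3 - 4)/(3 - 4) = 1.151150
L_4(3.3) = (3.3 - 0)/(4 - 0) × (3.3 - 1)/(4 - 1) × (3.3 - 2)/(4 - 2) × (3.3 - 3)/(4 - 3) = 0.123337

P(3.3) = (-13)×L_0(3.3) + 7×L_1(3.3) + 24×L_2(3.3) + (-1)×L_3(3.3) + 16×L_4(3.3)
P(3.3) = -7.349987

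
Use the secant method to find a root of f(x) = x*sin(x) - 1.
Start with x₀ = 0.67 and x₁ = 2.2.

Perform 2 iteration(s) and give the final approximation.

f(x) = x*sin(x) - 1
x₀ = 0.67, x₁ = 2.2

Secant formula: x_{n+1} = x_n - f(x_n)(x_n - x_{n-1})/(f(x_n) - f(x_{n-1}))

Iteration 1:
  f(0.670000) = -0.583939
  f(2.200000) = 0.778692
  x_2 = 2.200000 - 0.778692×(2.200000 - 0.670000)/(0.778692 - (-0.583939))
       = 1.325663
Iteration 2:
  f(2.200000) = 0.778692
  f(1.325663) = 0.286032
  x_3 = 1.325663 - 0.286032×(1.325663 - 2.200000)/(0.286032 - 0.778692)
       = 0.818033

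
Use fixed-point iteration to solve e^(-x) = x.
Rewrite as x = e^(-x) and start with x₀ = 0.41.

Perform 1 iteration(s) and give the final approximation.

Equation: e^(-x) = x
Fixed-point form: x = e^(-x)
x₀ = 0.41

x_1 = g(0.410000) = 0.663650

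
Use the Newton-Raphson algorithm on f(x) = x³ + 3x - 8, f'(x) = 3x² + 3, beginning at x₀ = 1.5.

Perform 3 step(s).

f(x) = x³ + 3x - 8
f'(x) = 3x² + 3
x₀ = 1.5

Newton-Raphson formula: x_{n+1} = x_n - f(x_n)/f'(x_n)

Iteration 1:
  f(1.500000) = -0.125000
  f'(1.500000) = 9.750000
  x_1 = 1.500000 - (-0.125000)/9.750000 = 1.512821
Iteration 2:
  f(1.512821) = 0.000742
  f'(1.512821) = 9.865878
  x_2 = 1.512821 - 0.000742/9.865878 = 1.512745
Iteration 3:
  f(1.512745) = 0.000000
  f'(1.512745) = 9.865195
  x_3 = 1.512745 - 0.000000/9.865195 = 1.512745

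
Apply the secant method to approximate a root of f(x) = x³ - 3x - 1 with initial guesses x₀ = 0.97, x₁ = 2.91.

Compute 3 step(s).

f(x) = x³ - 3x - 1
x₀ = 0.97, x₁ = 2.91

Secant formula: x_{n+1} = x_n - f(x_n)(x_n - x_{n-1})/(f(x_n) - f(x_{n-1}))

Iteration 1:
  f(0.970000) = -2.997327
  f(2.910000) = 14.912171
  x_2 = 2.910000 - 14.912171×(2.910000 - 0.970000)/(14.912171 - (-2.997327))
       = 1.294678
Iteration 2:
  f(2.910000) = 14.912171
  f(1.294678) = -2.713907
  x_3 = 1.294678 - (-2.713907)×(1.294678 - 2.910000)/(-2.713907 - 14.912171)
       = 1.543391
Iteration 3:
  f(1.294678) = -2.713907
  f(1.543391) = -1.953731
  x_4 = 1.543391 - (-1.953731)×(1.543391 - 1.294678)/(-1.953731 - (-2.713907))
       = 2.182609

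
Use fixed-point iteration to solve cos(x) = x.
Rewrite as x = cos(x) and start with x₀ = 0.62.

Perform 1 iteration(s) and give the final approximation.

Equation: cos(x) = x
Fixed-point form: x = cos(x)
x₀ = 0.62

x_1 = g(0.620000) = 0.813878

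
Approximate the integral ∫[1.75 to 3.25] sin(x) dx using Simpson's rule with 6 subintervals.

f(x) = sin(x)
a = 1.75, b = 3.25, n = 6
h = (b - a)/n = 0.250000

Simpson's rule: (h/3)[f(x₀) + 4f(x₁) + 2f(x₂) + ... + f(xₙ)]

x_0 = 1.7500, f(x_0) = 0.983986, coefficient = 1
x_1 = 2.0000, f(x_1) = 0.909297, coefficient = 4
x_2 = 2.2500, f(x_2) = 0.778073, coefficient = 2
x_3 = 2.5000, f(x_3) = 0.598472, coefficient = 4
x_4 = 2.7500, f(x_4) = 0.381661, coefficient = 2
x_5 = 3.0000, f(x_5) = 0.141120, coefficient = 4
x_6 = 3.2500, f(x_6) = -0.108195, coefficient = 1

I ≈ (0.250000/3) × 9.790818 = 0.815901
Exact value: 0.815884
Error: 0.000018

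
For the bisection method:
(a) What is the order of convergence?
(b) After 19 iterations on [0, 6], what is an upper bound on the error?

(a) Bisection has linear (order 1) convergence; the error is halved each step.

(b) Error bound = (b-a)/2^n = (6 - 0)/2^{19}
    = 6/2^{19}

(a) 1 (linear); (b) error ≤ 1.14e-05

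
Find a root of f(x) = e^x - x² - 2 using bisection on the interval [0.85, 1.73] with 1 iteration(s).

f(x) = e^x - x² - 2
Initial interval: [0.85, 1.73]

Iteration 1:
  c_1 = (0.850000 + 1.730000)/2 = 1.290000
  f(c_1) = f(1.290000) = -0.031313
  f(a) × f(c) ≥ 0, new interval: [1.290000, 1.730000]

After 1 iteration(s), the approximation is c_1 = 1.290000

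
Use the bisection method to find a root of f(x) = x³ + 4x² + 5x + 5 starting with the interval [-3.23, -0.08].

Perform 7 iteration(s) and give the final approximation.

f(x) = x³ + 4x² + 5x + 5
Initial interval: [-3.23, -0.08]

Iteration 1:
  c_1 = (-3.230000 + (-0.080000))/2 = -1.655000
  f(c_1) = f(-1.655000) = 3.148014
  f(a) × f(c) < 0, new interval: [-3.230000, -1.655000]
Iteration 2:
  c_2 = (-3.230000 + (-1.655000))/2 = -2.442500
  f(c_2) = f(-2.442500) = 2.079243
  f(a) × f(c) < 0, new interval: [-3.230000, -2.442500]
Iteration 3:
  c_3 = (-3.230000 + (-2.442500))/2 = -2.836250
  f(c_3) = f(-2.836250) = 0.180320
  f(a) × f(c) < 0, new interval: [-3.230000, -2.836250]
Iteration 4:
  c_4 = (-3.230000 + (-2.836250))/2 = -3.033125
  f(c_4) = f(-3.033125) = -1.270523
  f(a) × f(c) ≥ 0, new interval: [-3.033125, -2.836250]
Iteration 5:
  c_5 = (-3.033125 + (-2.836250))/2 = -2.934687
  f(c_5) = f(-2.934687) = -0.498550
  f(a) × f(c) ≥ 0, new interval: [-2.934687, -2.836250]
Iteration 6:
  c_6 = (-2.934687 + (-2.836250))/2 = -2.885469
  f(c_6) = f(-2.885469) = -0.147835
  f(a) × f(c) ≥ 0, new interval: [-2.885469, -2.836250]
Iteration 7:
  c_7 = (-2.885469 + (-2.836250))/2 = -2.860859
  f(c_7) = f(-2.860859) = 0.019018
  f(a) × f(c) < 0, new interval: [-2.885469, -2.860859]

After 7 iteration(s), the approximation is c_7 = -2.860859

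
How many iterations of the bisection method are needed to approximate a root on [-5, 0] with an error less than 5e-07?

We need (b-a)/2^n ≤ 5e-07
(0 - (-5))/2^n ≤ 5e-07
5/2^n ≤ 5e-07
2^n ≥ 10000000
n ≥ log₂(10000000) = 23.25
n ≥ 24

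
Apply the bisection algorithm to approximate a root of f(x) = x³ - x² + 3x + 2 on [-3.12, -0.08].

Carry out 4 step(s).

f(x) = x³ - x² + 3x + 2
Initial interval: [-3.12, -0.08]

Iteration 1:
  c_1 = (-3.120000 + (-0.080000))/2 = -1.600000
  f(c_1) = f(-1.600000) = -9.456000
  f(a) × f(c) ≥ 0, new interval: [-1.600000, -0.080000]
Iteration 2:
  c_2 = (-1.600000 + (-0.080000))/2 = -0.840000
  f(c_2) = f(-0.840000) = -1.818304
  f(a) × f(c) ≥ 0, new interval: [-0.840000, -0.080000]
Iteration 3:
  c_3 = (-0.840000 + (-0.080000))/2 = -0.460000
  f(c_3) = f(-0.460000) = 0.311064
  f(a) × f(c) < 0, new interval: [-0.840000, -0.460000]
Iteration 4:
  c_4 = (-0.840000 + (-0.460000))/2 = -0.650000
  f(c_4) = f(-0.650000) = -0.647125
  f(a) × f(c) ≥ 0, new interval: [-0.650000, -0.460000]

After 4 iteration(s), the approximation is c_4 = -0.650000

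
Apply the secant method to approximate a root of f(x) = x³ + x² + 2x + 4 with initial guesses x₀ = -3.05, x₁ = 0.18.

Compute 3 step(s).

f(x) = x³ + x² + 2x + 4
x₀ = -3.05, x₁ = 0.18

Secant formula: x_{n+1} = x_n - f(x_n)(x_n - x_{n-1})/(f(x_n) - f(x_{n-1}))

Iteration 1:
  f(-3.050000) = -21.170125
  f(0.180000) = 4.398232
  x_2 = 0.180000 - 4.398232×(0.180000 - (-3.050000))/(4.398232 - (-21.170125))
       = -0.375620
Iteration 2:
  f(0.180000) = 4.398232
  f(-0.375620) = 3.336854
  x_3 = -0.375620 - 3.336854×(-0.375620 - 0.180000)/(3.336854 - 4.398232)
       = -2.122427
Iteration 3:
  f(-0.375620) = 3.336854
  f(-2.122427) = -5.301050
  x_4 = -2.122427 - (-5.301050)×(-2.122427 - (-0.375620))/(-5.301050 - 3.336854)
       = -1.050418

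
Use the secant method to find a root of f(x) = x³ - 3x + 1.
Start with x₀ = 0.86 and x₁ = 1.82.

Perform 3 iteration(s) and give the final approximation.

f(x) = x³ - 3x + 1
x₀ = 0.86, x₁ = 1.82

Secant formula: x_{n+1} = x_n - f(x_n)(x_n - x_{n-1})/(f(x_n) - f(x_{n-1}))

Iteration 1:
  f(0.860000) = -0.943944
  f(1.820000) = 1.568568
  x_2 = 1.820000 - 1.568568×(1.820000 - 0.860000)/(1.568568 - (-0.943944))
       = 1.220669
Iteration 2:
  f(1.820000) = 1.568568
  f(1.220669) = -0.843170
  x_3 = 1.220669 - (-0.843170)×(1.220669 - 1.820000)/(-0.843170 - 1.568568)
       = 1.430202
Iteration 3:
  f(1.220669) = -0.843170
  f(1.430202) = -0.365160
  x_4 = 1.430202 - (-0.365160)×(1.430202 - 1.220669)/(-0.365160 - (-0.843170))
       = 1.590267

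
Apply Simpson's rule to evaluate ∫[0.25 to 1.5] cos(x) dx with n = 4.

f(x) = cos(x)
a = 0.25, b = 1.5, n = 4
h = (b - a)/n = 0.312500

Simpson's rule: (h/3)[f(x₀) + 4f(x₁) + 2f(x₂) + ... + f(xₙ)]

x_0 = 0.2500, f(x_0) = 0.968912, coefficient = 1
x_1 = 0.5625, f(x_1) = 0.845924, coefficient = 4
x_2 = 0.8750, f(x_2) = 0.640997, coefficient = 2
x_3 = 1.1875, f(x_3) = 0.373980, coefficient = 4
x_4 = 1.5000, f(x_4) = 0.070737, coefficient = 1

I ≈ (0.312500/3) × 7.201260 = 0.750131
Exact value: 0.750091
Error: 0.000040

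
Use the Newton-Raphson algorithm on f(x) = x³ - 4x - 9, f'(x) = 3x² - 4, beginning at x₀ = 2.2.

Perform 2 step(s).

f(x) = x³ - 4x - 9
f'(x) = 3x² - 4
x₀ = 2.2

Newton-Raphson formula: x_{n+1} = x_n - f(x_n)/f'(x_n)

Iteration 1:
  f(2.200000) = -7.152000
  f'(2.200000) = 10.520000
  x_1 = 2.200000 - (-7.152000)/10.520000 = 2.879848
Iteration 2:
  f(2.879848) = 3.364696
  f'(2.879848) = 20.880572
  x_2 = 2.879848 - 3.364696/20.880572 = 2.718708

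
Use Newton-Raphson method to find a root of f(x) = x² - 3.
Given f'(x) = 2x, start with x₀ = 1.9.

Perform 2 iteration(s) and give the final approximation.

f(x) = x² - 3
f'(x) = 2x
x₀ = 1.9

Newton-Raphson formula: x_{n+1} = x_n - f(x_n)/f'(x_n)

Iteration 1:
  f(1.900000) = 0.610000
  f'(1.900000) = 3.800000
  x_1 = 1.900000 - 0.610000/3.800000 = 1.739474
Iteration 2:
  f(1.739474) = 0.025769
  f'(1.739474) = 3.478947
  x_2 = 1.739474 - 0.025769/3.478947 = 1.732067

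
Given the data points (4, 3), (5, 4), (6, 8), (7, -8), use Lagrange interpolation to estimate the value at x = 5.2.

Lagrange interpolation formula:
P(x) = Σ yᵢ × Lᵢ(x)
where Lᵢ(x) = Π_{j≠i} (x - xⱼ)/(xᵢ - xⱼ)

L_0(5.2) = (5.2 - 5)/(4 - 5) × (5.2 - 6)/(4 - 6) × (5.2 - 7)/(4 - 7) = -0.048000
L_1(5.2) = (5.2 - 4)/(5 - 4) × (5.2 - 6)/(5 - 6) × (5.2 - 7)/(5 - 7) = 0.864000
L_2(5.2) = (5.2 - 4)/(6 - 4) × (5.2 - 5)/(6 - 5) × (5.2 - 7)/(6 - 7) = 0.216000
L_3(5.2) = (5.2 - 4)/(7 - 4) × (5.2 - 5)/(7 - 5) × (5.2 - 6)/(7 - 6) = -0.032000

P(5.2) = 3×L_0(5.2) + 4×L_1(5.2) + 8×L_2(5.2) + (-8)×L_3(5.2)
P(5.2) = 5.296000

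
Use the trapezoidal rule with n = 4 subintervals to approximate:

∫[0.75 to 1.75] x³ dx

f(x) = x³
a = 0.75, b = 1.75, n = 4
h = (b - a)/n = 0.250000

Trapezoidal rule: (h/2)[f(x₀) + 2f(x₁) + 2f(x₂) + ... + f(xₙ)]

x_0 = 0.7500, f(x_0) = 0.421875, coefficient = 1
x_1 = 1.0000, f(x_1) = 1.000000, coefficient = 2
x_2 = 1.2500, f(x_2) = 1.953125, coefficient = 2
x_3 = 1.5000, f(x_3) = 3.375000, coefficient = 2
x_4 = 1.7500, f(x_4) = 5.359375, coefficient = 1

I ≈ (0.250000/2) × 18.437500 = 2.304688
Exact value: 2.265625
Error: 0.039062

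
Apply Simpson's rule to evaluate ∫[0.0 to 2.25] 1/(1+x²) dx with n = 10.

f(x) = 1/(1+x²)
a = 0.0, b = 2.25, n = 10
h = (b - a)/n = 0.225000

Simpson's rule: (h/3)[f(x₀) + 4f(x₁) + 2f(x₂) + ... + f(xₙ)]

x_0 = 0.0000, f(x_0) = 1.000000, coefficient = 1
x_1 = 0.2250, f(x_1) = 0.951814, coefficient = 4
x_2 = 0.4500, f(x_2) = 0.831601, coefficient = 2
x_3 = 0.6750, f(x_3) = 0.686990, coefficient = 4
x_4 = 0.9000, f(x_4) = 0.552486, coefficient = 2
x_5 = 1.1250, f(x_5) = 0.441379, coefficient = 4
x_6 = 1.3500, f(x_6) = 0.354296, coefficient = 2
x_7 = 1.5750, f(x_7) = 0.287305, coefficient = 4
x_8 = 1.8000, f(x_8) = 0.235849, coefficient = 2
x_9 = 2.0250, f(x_9) = 0.196054, coefficient = 4
x_10 = 2.2500, f(x_10) = 0.164948, coefficient = 1

I ≈ (0.225000/3) × 15.367584 = 1.152569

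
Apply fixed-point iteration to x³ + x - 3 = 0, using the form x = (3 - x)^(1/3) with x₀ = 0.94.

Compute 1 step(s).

Equation: x³ + x - 3 = 0
Fixed-point form: x = (3 - x)^(1/3)
x₀ = 0.94

x_1 = g(0.940000) = 1.272396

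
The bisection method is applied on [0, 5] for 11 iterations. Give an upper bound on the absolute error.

Bisection error bound: |error| ≤ (b-a)/2^n
|error| ≤ (5 - 0)/2^11 = 5/2^11
|error| ≤ 0.0024414062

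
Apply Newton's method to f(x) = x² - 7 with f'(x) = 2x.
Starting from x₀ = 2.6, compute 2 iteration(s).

f(x) = x² - 7
f'(x) = 2x
x₀ = 2.6

Newton-Raphson formula: x_{n+1} = x_n - f(x_n)/f'(x_n)

Iteration 1:
  f(2.600000) = -0.240000
  f'(2.600000) = 5.200000
  x_1 = 2.600000 - (-0.240000)/5.200000 = 2.646154
Iteration 2:
  f(2.646154) = 0.002130
  f'(2.646154) = 5.292308
  x_2 = 2.646154 - 0.002130/5.292308 = 2.645751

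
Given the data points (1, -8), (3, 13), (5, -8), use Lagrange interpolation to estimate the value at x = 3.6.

Lagrange interpolation formula:
P(x) = Σ yᵢ × Lᵢ(x)
where Lᵢ(x) = Π_{j≠i} (x - xⱼ)/(xᵢ - xⱼ)

L_0(3.6) = (3.6 - 3)/(1 - 3) × (3.6 - 5)/(1 - 5) = -0.105000
L_1(3.6) = (3.6 - 1)/(3 - 1) × (3.6 - 5)/(3 - 5) = 0.910000
L_2(3.6) = (3.6 - 1)/(5 - 1) × (3.6 - 3)/(5 - 3) = 0.195000

P(3.6) = (-8)×L_0(3.6) + 13×L_1(3.6) + (-8)×L_2(3.6)
P(3.6) = 11.110000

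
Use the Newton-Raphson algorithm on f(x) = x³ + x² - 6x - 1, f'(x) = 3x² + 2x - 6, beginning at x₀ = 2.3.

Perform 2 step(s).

f(x) = x³ + x² - 6x - 1
f'(x) = 3x² + 2x - 6
x₀ = 2.3

Newton-Raphson formula: x_{n+1} = x_n - f(x_n)/f'(x_n)

Iteration 1:
  f(2.300000) = 2.657000
  f'(2.300000) = 14.470000
  x_1 = 2.300000 - 2.657000/14.470000 = 2.116379
Iteration 2:
  f(2.116379) = 0.260171
  f'(2.116379) = 11.669934
  x_2 = 2.116379 - 0.260171/11.669934 = 2.094085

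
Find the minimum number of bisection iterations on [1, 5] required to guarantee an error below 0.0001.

We need (b-a)/2^n ≤ 0.0001
(5 - 1)/2^n ≤ 0.0001
4/2^n ≤ 0.0001
2^n ≥ 40000
n ≥ log₂(40000) = 15.29
n ≥ 16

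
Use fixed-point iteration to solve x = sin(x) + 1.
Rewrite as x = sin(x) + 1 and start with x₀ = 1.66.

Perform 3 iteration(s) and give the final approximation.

Equation: x = sin(x) + 1
Fixed-point form: x = sin(x) + 1
x₀ = 1.66

x_1 = g(1.660000) = 1.996024
x_2 = g(1.996024) = 1.910945
x_3 = g(1.910945) = 1.942705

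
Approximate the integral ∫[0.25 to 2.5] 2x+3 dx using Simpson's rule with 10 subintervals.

f(x) = 2x+3
a = 0.25, b = 2.5, n = 10
h = (b - a)/n = 0.225000

Simpson's rule: (h/3)[f(x₀) + 4f(x₁) + 2f(x₂) + ... + f(xₙ)]

x_0 = 0.2500, f(x_0) = 3.500000, coefficient = 1
x_1 = 0.4750, f(x_1) = 3.950000, coefficient = 4
x_2 = 0.7000, f(x_2) = 4.400000, coefficient = 2
x_3 = 0.9250, f(x_3) = 4.850000, coefficient = 4
x_4 = 1.1500, f(x_4) = 5.300000, coefficient = 2
x_5 = 1.3750, f(x_5) = 5.750000, coefficient = 4
x_6 = 1.6000, f(x_6) = 6.200000, coefficient = 2
x_7 = 1.8250, f(x_7) = 6.650000, coefficient = 4
x_8 = 2.0500, f(x_8) = 7.100000, coefficient = 2
x_9 = 2.2750, f(x_9) = 7.550000, coefficient = 4
x_10 = 2.5000, f(x_10) = 8.000000, coefficient = 1

I ≈ (0.225000/3) × 172.500000 = 12.937500
Exact value: 12.937500
Error: 0.000000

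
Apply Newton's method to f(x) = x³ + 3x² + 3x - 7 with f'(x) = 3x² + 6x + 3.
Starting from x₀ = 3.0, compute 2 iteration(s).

f(x) = x³ + 3x² + 3x - 7
f'(x) = 3x² + 6x + 3
x₀ = 3.0

Newton-Raphson formula: x_{n+1} = x_n - f(x_n)/f'(x_n)

Iteration 1:
  f(3.000000) = 56.000000
  f'(3.000000) = 48.000000
  x_1 = 3.000000 - 56.000000/48.000000 = 1.833333
Iteration 2:
  f(1.833333) = 14.745370
  f'(1.833333) = 24.083333
  x_2 = 1.833333 - 14.745370/24.083333 = 1.221069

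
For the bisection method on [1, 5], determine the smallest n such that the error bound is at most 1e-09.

We need (b-a)/2^n ≤ 1e-09
(5 - 1)/2^n ≤ 1e-09
4/2^n ≤ 1e-09
2^n ≥ 4000000000
n ≥ log₂(4000000000) = 31.90
n ≥ 32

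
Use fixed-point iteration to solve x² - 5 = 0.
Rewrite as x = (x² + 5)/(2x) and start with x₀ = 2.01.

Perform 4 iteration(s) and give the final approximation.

Equation: x² - 5 = 0
Fixed-point form: x = (x² + 5)/(2x)
x₀ = 2.01

x_1 = g(2.010000) = 2.248781
x_2 = g(2.248781) = 2.236104
x_3 = g(2.236104) = 2.236068
x_4 = g(2.236068) = 2.236068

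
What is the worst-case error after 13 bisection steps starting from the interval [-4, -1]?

Bisection error bound: |error| ≤ (b-a)/2^n
|error| ≤ (-1 - (-4))/2^13 = 3/2^13
|error| ≤ 0.0003662109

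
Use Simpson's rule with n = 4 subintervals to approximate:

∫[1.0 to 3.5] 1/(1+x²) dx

f(x) = 1/(1+x²)
a = 1.0, b = 3.5, n = 4
h = (b - a)/n = 0.625000

Simpson's rule: (h/3)[f(x₀) + 4f(x₁) + 2f(x₂) + ... + f(xₙ)]

x_0 = 1.0000, f(x_0) = 0.500000, coefficient = 1
x_1 = 1.6250, f(x_1) = 0.274678, coefficient = 4
x_2 = 2.2500, f(x_2) = 0.164948, coefficient = 2
x_3 = 2.8750, f(x_3) = 0.107926, coefficient = 4
x_4 = 3.5000, f(x_4) = 0.075472, coefficient = 1

I ≈ (0.625000/3) × 2.435784 = 0.507455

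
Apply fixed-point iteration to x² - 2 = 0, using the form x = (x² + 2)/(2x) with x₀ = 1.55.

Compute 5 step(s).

Equation: x² - 2 = 0
Fixed-point form: x = (x² + 2)/(2x)
x₀ = 1.55

x_1 = g(1.550000) = 1.420161
x_2 = g(1.420161) = 1.414226
x_3 = g(1.414226) = 1.414214
x_4 = g(1.414214) = 1.414214
x_5 = g(1.414214) = 1.414214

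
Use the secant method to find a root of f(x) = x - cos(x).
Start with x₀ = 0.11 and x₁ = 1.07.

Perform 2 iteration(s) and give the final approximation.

f(x) = x - cos(x)
x₀ = 0.11, x₁ = 1.07

Secant formula: x_{n+1} = x_n - f(x_n)(x_n - x_{n-1})/(f(x_n) - f(x_{n-1}))

Iteration 1:
  f(0.110000) = -0.883956
  f(1.070000) = 0.589876
  x_2 = 1.070000 - 0.589876×(1.070000 - 0.110000)/(0.589876 - (-0.883956))
       = 0.685777
Iteration 2:
  f(1.070000) = 0.589876
  f(0.685777) = -0.088151
  x_3 = 0.685777 - (-0.088151)×(0.685777 - 1.070000)/(-0.088151 - 0.589876)
       = 0.735730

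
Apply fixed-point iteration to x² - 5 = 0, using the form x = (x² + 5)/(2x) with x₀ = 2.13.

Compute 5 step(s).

Equation: x² - 5 = 0
Fixed-point form: x = (x² + 5)/(2x)
x₀ = 2.13

x_1 = g(2.130000) = 2.238709
x_2 = g(2.238709) = 2.236070
x_3 = g(2.236070) = 2.236068
x_4 = g(2.236068) = 2.236068
x_5 = g(2.236068) = 2.236068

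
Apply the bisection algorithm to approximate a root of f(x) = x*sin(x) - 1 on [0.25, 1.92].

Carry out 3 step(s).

f(x) = x*sin(x) - 1
Initial interval: [0.25, 1.92]

Iteration 1:
  c_1 = (0.250000 + 1.920000)/2 = 1.085000
  f(c_1) = f(1.085000) = -0.040531
  f(a) × f(c) ≥ 0, new interval: [1.085000, 1.920000]
Iteration 2:
  c_2 = (1.085000 + 1.920000)/2 = 1.502500
  f(c_2) = f(1.502500) = 0.498997
  f(a) × f(c) < 0, new interval: [1.085000, 1.502500]
Iteration 3:
  c_3 = (1.085000 + 1.502500)/2 = 1.293750
  f(c_3) = f(1.293750) = 0.244416
  f(a) × f(c) < 0, new interval: [1.085000, 1.293750]

After 3 iteration(s), the approximation is c_3 = 1.293750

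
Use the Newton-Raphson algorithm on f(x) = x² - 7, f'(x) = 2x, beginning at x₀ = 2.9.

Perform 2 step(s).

f(x) = x² - 7
f'(x) = 2x
x₀ = 2.9

Newton-Raphson formula: x_{n+1} = x_n - f(x_n)/f'(x_n)

Iteration 1:
  f(2.900000) = 1.410000
  f'(2.900000) = 5.800000
  x_1 = 2.900000 - 1.410000/5.800000 = 2.656897
Iteration 2:
  f(2.656897) = 0.059099
  f'(2.656897) = 5.313793
  x_2 = 2.656897 - 0.059099/5.313793 = 2.645775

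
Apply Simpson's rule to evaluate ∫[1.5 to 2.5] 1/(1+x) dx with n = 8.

f(x) = 1/(1+x)
a = 1.5, b = 2.5, n = 8
h = (b - a)/n = 0.125000

Simpson's rule: (h/3)[f(x₀) + 4f(x₁) + 2f(x₂) + ... + f(xₙ)]

x_0 = 1.5000, f(x_0) = 0.400000, coefficient = 1
x_1 = 1.6250, f(x_1) = 0.380952, coefficient = 4
x_2 = 1.7500, f(x_2) = 0.363636, coefficient = 2
x_3 = 1.8750, f(x_3) = 0.347826, coefficient = 4
x_4 = 2.0000, f(x_4) = 0.333333, coefficient = 2
x_5 = 2.1250, f(x_5) = 0.320000, coefficient = 4
x_6 = 2.2500, f(x_6) = 0.307692, coefficient = 2
x_7 = 2.3750, f(x_7) = 0.296296, coefficient = 4
x_8 = 2.5000, f(x_8) = 0.285714, coefficient = 1

I ≈ (0.125000/3) × 8.075337 = 0.336472
Exact value: 0.336472
Error: 0.000000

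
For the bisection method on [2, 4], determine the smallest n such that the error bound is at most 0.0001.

We need (b-a)/2^n ≤ 0.0001
(4 - 2)/2^n ≤ 0.0001
2/2^n ≤ 0.0001
2^n ≥ 20000
n ≥ log₂(20000) = 14.29
n ≥ 15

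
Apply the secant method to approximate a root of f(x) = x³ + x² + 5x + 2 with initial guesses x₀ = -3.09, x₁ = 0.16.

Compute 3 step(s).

f(x) = x³ + x² + 5x + 2
x₀ = -3.09, x₁ = 0.16

Secant formula: x_{n+1} = x_n - f(x_n)(x_n - x_{n-1})/(f(x_n) - f(x_{n-1}))

Iteration 1:
  f(-3.090000) = -33.405529
  f(0.160000) = 2.829696
  x_2 = 0.160000 - 2.829696×(0.160000 - (-3.090000))/(2.829696 - (-33.405529))
       = -0.093800
Iteration 2:
  f(0.160000) = 2.829696
  f(-0.093800) = 1.538972
  x_3 = -0.093800 - 1.538972×(-0.093800 - 0.160000)/(1.538972 - 2.829696)
       = -0.396414
Iteration 3:
  f(-0.093800) = 1.538972
  f(-0.396414) = 0.112778
  x_4 = -0.396414 - 0.112778×(-0.396414 - (-0.093800))/(0.112778 - 1.538972)
       = -0.420344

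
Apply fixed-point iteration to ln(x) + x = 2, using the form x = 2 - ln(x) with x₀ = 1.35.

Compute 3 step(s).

Equation: ln(x) + x = 2
Fixed-point form: x = 2 - ln(x)
x₀ = 1.35

x_1 = g(1.350000) = 1.699895
x_2 = g(1.699895) = 1.469433
x_3 = g(1.469433) = 1.615123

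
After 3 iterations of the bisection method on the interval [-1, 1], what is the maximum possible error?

Bisection error bound: |error| ≤ (b-a)/2^n
|error| ≤ (1 - (-1))/2^3 = 2/2^3
|error| ≤ 0.2500000000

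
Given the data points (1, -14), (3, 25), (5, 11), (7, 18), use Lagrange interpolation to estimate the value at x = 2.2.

Lagrange interpolation formula:
P(x) = Σ yᵢ × Lᵢ(x)
where Lᵢ(x) = Π_{j≠i} (x - xⱼ)/(xᵢ - xⱼ)

L_0(2.2) = (2.2 - 3)/(1 - 3) × (2.2 - 5)/(1 - 5) × (2.2 - 7)/(1 - 7) = 0.224000
L_1(2.2) = (2.2 - 1)/(3 - 1) × (2.2 - 5)/(3 - 5) × (2.2 - 7)/(3 - 7) = 1.008000
L_2(2.2) = (2.2 - 1)/(5 - 1) × (2.2 - 3)/(5 - 3) × (2.2 - 7)/(5 - 7) = -0.288000
L_3(2.2) = (2.2 - 1)/(7 - 1) × (2.2 - 3)/(7 - 3) × (2.2 - 5)/(7 - 5) = 0.056000

P(2.2) = (-14)×L_0(2.2) + 25×L_1(2.2) + 11×L_2(2.2) + 18×L_3(2.2)
P(2.2) = 19.904000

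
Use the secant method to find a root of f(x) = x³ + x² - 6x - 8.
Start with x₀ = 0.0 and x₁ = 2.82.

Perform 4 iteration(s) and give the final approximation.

f(x) = x³ + x² - 6x - 8
x₀ = 0.0, x₁ = 2.82

Secant formula: x_{n+1} = x_n - f(x_n)(x_n - x_{n-1})/(f(x_n) - f(x_{n-1}))

Iteration 1:
  f(0.000000) = -8.000000
  f(2.820000) = 5.458168
  x_2 = 2.820000 - 5.458168×(2.820000 - 0.000000)/(5.458168 - (-8.000000))
       = 1.676305
Iteration 2:
  f(2.820000) = 5.458168
  f(1.676305) = -10.537415
  x_3 = 1.676305 - (-10.537415)×(1.676305 - 2.820000)/(-10.537415 - 5.458168)
       = 2.429737
Iteration 3:
  f(1.676305) = -10.537415
  f(2.429737) = -2.330544
  x_4 = 2.429737 - (-2.330544)×(2.429737 - 1.676305)/(-2.330544 - (-10.537415))
       = 2.643693
Iteration 4:
  f(2.429737) = -2.330544
  f(2.643693) = 1.604026
  x_5 = 2.643693 - 1.604026×(2.643693 - 2.429737)/(1.604026 - (-2.330544))
       = 2.556469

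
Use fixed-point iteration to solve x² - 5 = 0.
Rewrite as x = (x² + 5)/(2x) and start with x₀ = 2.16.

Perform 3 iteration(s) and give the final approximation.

Equation: x² - 5 = 0
Fixed-point form: x = (x² + 5)/(2x)
x₀ = 2.16

x_1 = g(2.160000) = 2.237407
x_2 = g(2.237407) = 2.236068
x_3 = g(2.236068) = 2.236068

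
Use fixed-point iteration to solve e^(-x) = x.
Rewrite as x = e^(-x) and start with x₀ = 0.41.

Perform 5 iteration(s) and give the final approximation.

Equation: e^(-x) = x
Fixed-point form: x = e^(-x)
x₀ = 0.41

x_1 = g(0.410000) = 0.663650
x_2 = g(0.663650) = 0.514968
x_3 = g(0.514968) = 0.597520
x_4 = g(0.597520) = 0.550175
x_5 = g(0.550175) = 0.576849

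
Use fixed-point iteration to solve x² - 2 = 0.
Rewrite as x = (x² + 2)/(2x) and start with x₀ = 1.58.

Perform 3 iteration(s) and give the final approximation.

Equation: x² - 2 = 0
Fixed-point form: x = (x² + 2)/(2x)
x₀ = 1.58

x_1 = g(1.580000) = 1.422911
x_2 = g(1.422911) = 1.414240
x_3 = g(1.414240) = 1.414214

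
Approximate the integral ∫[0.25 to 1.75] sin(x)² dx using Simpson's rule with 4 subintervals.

f(x) = sin(x)²
a = 0.25, b = 1.75, n = 4
h = (b - a)/n = 0.375000

Simpson's rule: (h/3)[f(x₀) + 4f(x₁) + 2f(x₂) + ... + f(xₙ)]

x_0 = 0.2500, f(x_0) = 0.061209, coefficient = 1
x_1 = 0.6250, f(x_1) = 0.342339, coefficient = 4
x_2 = 1.0000, f(x_2) = 0.708073, coefficient = 2
x_3 = 1.3750, f(x_3) = 0.962151, coefficient = 4
x_4 = 1.7500, f(x_4) = 0.968228, coefficient = 1

I ≈ (0.375000/3) × 7.663544 = 0.957943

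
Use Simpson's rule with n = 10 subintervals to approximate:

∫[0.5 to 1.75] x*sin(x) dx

f(x) = x*sin(x)
a = 0.5, b = 1.75, n = 10
h = (b - a)/n = 0.125000

Simpson's rule: (h/3)[f(x₀) + 4f(x₁) + 2f(x₂) + ... + f(xₙ)]

x_0 = 0.5000, f(x_0) = 0.239713, coefficient = 1
x_1 = 0.6250, f(x_1) = 0.365686, coefficient = 4
x_2 = 0.7500, f(x_2) = 0.511229, coefficient = 2
x_3 = 0.8750, f(x_3) = 0.671601, coefficient = 4
x_4 = 1.0000, f(x_4) = 0.841471, coefficient = 2
x_5 = 1.1250, f(x_5) = 1.015051, coefficient = 4
x_6 = 1.2500, f(x_6) = 1.186231, coefficient = 2
x_7 = 1.3750, f(x_7) = 1.348728, coefficient = 4
x_8 = 1.5000, f(x_8) = 1.496242, coefficient = 2
x_9 = 1.6250, f(x_9) = 1.622613, coefficient = 4
x_10 = 1.7500, f(x_10) = 1.721975, coefficient = 1

I ≈ (0.125000/3) × 30.126750 = 1.255281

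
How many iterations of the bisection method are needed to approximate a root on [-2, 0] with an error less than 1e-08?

We need (b-a)/2^n ≤ 1e-08
(0 - (-2))/2^n ≤ 1e-08
2/2^n ≤ 1e-08
2^n ≥ 200000000
n ≥ log₂(200000000) = 27.58
n ≥ 28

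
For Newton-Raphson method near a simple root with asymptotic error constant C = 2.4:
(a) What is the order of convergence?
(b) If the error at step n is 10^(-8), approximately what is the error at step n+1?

(a) Newton-Raphson has quadratic (order 2) convergence near simple roots.
    This means |e_{n+1}| ≈ C|e_n|².

(b) With |e_n| = 10^(-8) and C = 2.4:
    |e_{n+1}| ≈ 2.4 × (10^(-8))² = 2.4 × 10^(-16)

(a) 2 (quadratic); (b) |e_{n+1}| ≈ 2.400e-16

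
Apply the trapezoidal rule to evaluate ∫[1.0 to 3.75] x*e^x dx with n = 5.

f(x) = x*e^x
a = 1.0, b = 3.75, n = 5
h = (b - a)/n = 0.550000

Trapezoidal rule: (h/2)[f(x₀) + 2f(x₁) + 2f(x₂) + ... + f(xₙ)]

x_0 = 1.0000, f(x_0) = 2.718282, coefficient = 1
x_1 = 1.5500, f(x_1) = 7.302779, coefficient = 2
x_2 = 2.1000, f(x_2) = 17.148957, coefficient = 2
x_3 = 2.6500, f(x_3) = 37.508202, coefficient = 2
x_4 = 3.2000, f(x_4) = 78.504097, coefficient = 2
x_5 = 3.7500, f(x_5) = 159.454058, coefficient = 1

I ≈ (0.550000/2) × 443.100409 = 121.852612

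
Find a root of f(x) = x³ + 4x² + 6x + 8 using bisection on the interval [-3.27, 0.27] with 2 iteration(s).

f(x) = x³ + 4x² + 6x + 8
Initial interval: [-3.27, 0.27]

Iteration 1:
  c_1 = (-3.270000 + 0.270000)/2 = -1.500000
  f(c_1) = f(-1.500000) = 4.625000
  f(a) × f(c) < 0, new interval: [-3.270000, -1.500000]
Iteration 2:
  c_2 = (-3.270000 + (-1.500000))/2 = -2.385000
  f(c_2) = f(-2.385000) = 2.876483
  f(a) × f(c) < 0, new interval: [-3.270000, -2.385000]

After 2 iteration(s), the approximation is c_2 = -2.385000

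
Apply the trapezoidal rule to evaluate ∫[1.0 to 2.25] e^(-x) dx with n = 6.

f(x) = e^(-x)
a = 1.0, b = 2.25, n = 6
h = (b - a)/n = 0.208333

Trapezoidal rule: (h/2)[f(x₀) + 2f(x₁) + 2f(x₂) + ... + f(xₙ)]

x_0 = 1.0000, f(x_0) = 0.367879, coefficient = 1
x_1 = 1.2083, f(x_1) = 0.298695, coefficient = 2
x_2 = 1.4167, f(x_2) = 0.242521, coefficient = 2
x_3 = 1.6250, f(x_3) = 0.196912, coefficient = 2
x_4 = 1.8333, f(x_4) = 0.159880, coefficient = 2
x_5 = 2.0417, f(x_5) = 0.129812, coefficient = 2
x_6 = 2.2500, f(x_6) = 0.105399, coefficient = 1

I ≈ (0.208333/2) × 2.528917 = 0.263429
Exact value: 0.262480
Error: 0.000949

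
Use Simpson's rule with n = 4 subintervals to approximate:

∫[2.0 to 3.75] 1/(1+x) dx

f(x) = 1/(1+x)
a = 2.0, b = 3.75, n = 4
h = (b - a)/n = 0.437500

Simpson's rule: (h/3)[f(x₀) + 4f(x₁) + 2f(x₂) + ... + f(xₙ)]

x_0 = 2.0000, f(x_0) = 0.333333, coefficient = 1
x_1 = 2.4375, f(x_1) = 0.290909, coefficient = 4
x_2 = 2.8750, f(x_2) = 0.258065, coefficient = 2
x_3 = 3.3125, f(x_3) = 0.231884, coefficient = 4
x_4 = 3.7500, f(x_4) = 0.210526, coefficient = 1

I ≈ (0.437500/3) × 3.151161 = 0.459544
Exact value: 0.459532
Error: 0.000012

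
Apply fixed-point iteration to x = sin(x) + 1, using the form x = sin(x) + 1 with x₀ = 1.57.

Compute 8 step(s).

Equation: x = sin(x) + 1
Fixed-point form: x = sin(x) + 1
x₀ = 1.57

x_1 = g(1.570000) = 2.000000
x_2 = g(2.000000) = 1.909298
x_3 = g(1.909298) = 1.943253
x_4 = g(1.943253) = 1.931436
x_5 = g(1.931436) = 1.935671
x_6 = g(1.935671) = 1.934168
x_7 = g(1.934168) = 1.934704
x_8 = g(1.934704) = 1.934513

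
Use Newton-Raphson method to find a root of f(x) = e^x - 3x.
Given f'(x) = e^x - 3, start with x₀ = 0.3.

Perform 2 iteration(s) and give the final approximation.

f(x) = e^x - 3x
f'(x) = e^x - 3
x₀ = 0.3

Newton-Raphson formula: x_{n+1} = x_n - f(x_n)/f'(x_n)

Iteration 1:
  f(0.300000) = 0.449859
  f'(0.300000) = -1.650141
  x_1 = 0.300000 - 0.449859/(-1.650141) = 0.572618
Iteration 2:
  f(0.572618) = 0.055048
  f'(0.572618) = -1.227097
  x_2 = 0.572618 - 0.055048/(-1.227097) = 0.617479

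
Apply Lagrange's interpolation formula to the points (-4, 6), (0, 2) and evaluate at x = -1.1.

Lagrange interpolation formula:
P(x) = Σ yᵢ × Lᵢ(x)
where Lᵢ(x) = Π_{j≠i} (x - xⱼ)/(xᵢ - xⱼ)

L_0(-1.1) = (-1.1 - 0)/(-4 - 0) = 0.275000
L_1(-1.1) = (-1.1 - (-4))/(0 - (-4)) = 0.725000

P(-1.1) = 6×L_0(-1.1) + 2×L_1(-1.1)
P(-1.1) = 3.100000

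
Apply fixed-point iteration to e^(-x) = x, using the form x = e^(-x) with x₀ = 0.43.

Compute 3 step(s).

Equation: e^(-x) = x
Fixed-point form: x = e^(-x)
x₀ = 0.43

x_1 = g(0.430000) = 0.650509
x_2 = g(0.650509) = 0.521780
x_3 = g(0.521780) = 0.593463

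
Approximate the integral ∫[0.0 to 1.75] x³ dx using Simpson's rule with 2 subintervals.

f(x) = x³
a = 0.0, b = 1.75, n = 2
h = (b - a)/n = 0.875000

Simpson's rule: (h/3)[f(x₀) + 4f(x₁) + 2f(x₂) + ... + f(xₙ)]

x_0 = 0.0000, f(x_0) = 0.000000, coefficient = 1
x_1 = 0.8750, f(x_1) = 0.669922, coefficient = 4
x_2 = 1.7500, f(x_2) = 5.359375, coefficient = 1

I ≈ (0.875000/3) × 8.039062 = 2.344727
Exact value: 2.344727
Error: 0.000000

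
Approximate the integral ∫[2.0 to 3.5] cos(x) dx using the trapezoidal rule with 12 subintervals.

f(x) = cos(x)
a = 2.0, b = 3.5, n = 12
h = (b - a)/n = 0.125000

Trapezoidal rule: (h/2)[f(x₀) + 2f(x₁) + 2f(x₂) + ... + f(xₙ)]

x_0 = 2.0000, f(x_0) = -0.416147, coefficient = 1
x_1 = 2.1250, f(x_1) = -0.526266, coefficient = 2
x_2 = 2.2500, f(x_2) = -0.628174, coefficient = 2
x_3 = 2.3750, f(x_3) = -0.720278, coefficient = 2
x_4 = 2.5000, f(x_4) = -0.801144, coefficient = 2
x_5 = 2.6250, f(x_5) = -0.869507, coefficient = 2
x_6 = 2.7500, f(x_6) = -0.924302, coefficient = 2
x_7 = 2.8750, f(x_7) = -0.964674, coefficient = 2
x_8 = 3.0000, f(x_8) = -0.989992, coefficient = 2
x_9 = 3.1250, f(x_9) = -0.999862, coefficient = 2
x_10 = 3.2500, f(x_10) = -0.994130, coefficient = 2
x_11 = 3.3750, f(x_11) = -0.972884, coefficient = 2
x_12 = 3.5000, f(x_12) = -0.936457, coefficient = 1

I ≈ (0.125000/2) × -20.135032 = -1.258439
Exact value: -1.260081
Error: 0.001641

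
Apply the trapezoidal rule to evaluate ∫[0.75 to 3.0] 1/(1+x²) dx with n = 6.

f(x) = 1/(1+x²)
a = 0.75, b = 3.0, n = 6
h = (b - a)/n = 0.375000

Trapezoidal rule: (h/2)[f(x₀) + 2f(x₁) + 2f(x₂) + ... + f(xₙ)]

x_0 = 0.7500, f(x_0) = 0.640000, coefficient = 1
x_1 = 1.1250, f(x_1) = 0.441379, coefficient = 2
x_2 = 1.5000, f(x_2) = 0.307692, coefficient = 2
x_3 = 1.8750, f(x_3) = 0.221453, coefficient = 2
x_4 = 2.2500, f(x_4) = 0.164948, coefficient = 2
x_5 = 2.6250, f(x_5) = 0.126733, coefficient = 2
x_6 = 3.0000, f(x_6) = 0.100000, coefficient = 1

I ≈ (0.375000/2) × 3.264412 = 0.612077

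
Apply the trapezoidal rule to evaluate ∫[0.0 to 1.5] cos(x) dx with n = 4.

f(x) = cos(x)
a = 0.0, b = 1.5, n = 4
h = (b - a)/n = 0.375000

Trapezoidal rule: (h/2)[f(x₀) + 2f(x₁) + 2f(x₂) + ... + f(xₙ)]

x_0 = 0.0000, f(x_0) = 1.000000, coefficient = 1
x_1 = 0.3750, f(x_1) = 0.930508, coefficient = 2
x_2 = 0.7500, f(x_2) = 0.731689, coefficient = 2
x_3 = 1.1250, f(x_3) = 0.431177, coefficient = 2
x_4 = 1.5000, f(x_4) = 0.070737, coefficient = 1

I ≈ (0.375000/2) × 5.257483 = 0.985778
Exact value: 0.997495
Error: 0.011717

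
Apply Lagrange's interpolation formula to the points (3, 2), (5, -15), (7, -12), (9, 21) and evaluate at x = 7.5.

Lagrange interpolation formula:
P(x) = Σ yᵢ × Lᵢ(x)
where Lᵢ(x) = Π_{j≠i} (x - xⱼ)/(xᵢ - xⱼ)

L_0(7.5) = (7.5 - 5)/(3 - 5) × (7.5 - 7)/(3 - 7) × (7.5 - 9)/(3 - 9) = 0.039062
L_1(7.5) = (7.5 - 3)/(5 - 3) × (7.5 - 7)/(5 - 7) × (7.5 - 9)/(5 - 9) = -0.210938
L_2(7.5) = (7.5 - 3)/(7 - 3) × (7.5 - 5)/(7 - 5) × (7.5 - 9)/(7 - 9) = 1.054688
L_3(7.5) = (7.5 - 3)/(9 - 3) × (7.5 - 5)/(9 - 5) × (7.5 - 7)/(9 - 7) = 0.117188

P(7.5) = 2×L_0(7.5) + (-15)×L_1(7.5) + (-12)×L_2(7.5) + 21×L_3(7.5)
P(7.5) = -6.953125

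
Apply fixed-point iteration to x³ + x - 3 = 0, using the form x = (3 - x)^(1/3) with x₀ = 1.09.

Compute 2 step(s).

Equation: x³ + x - 3 = 0
Fixed-point form: x = (3 - x)^(1/3)
x₀ = 1.09

x_1 = g(1.090000) = 1.240731
x_2 = g(1.240731) = 1.207195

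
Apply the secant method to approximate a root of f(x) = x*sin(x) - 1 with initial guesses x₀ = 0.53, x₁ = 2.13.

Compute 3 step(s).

f(x) = x*sin(x) - 1
x₀ = 0.53, x₁ = 2.13

Secant formula: x_{n+1} = x_n - f(x_n)(x_n - x_{n-1})/(f(x_n) - f(x_{n-1}))

Iteration 1:
  f(0.530000) = -0.732067
  f(2.130000) = 0.805554
  x_2 = 2.130000 - 0.805554×(2.130000 - 0.530000)/(0.805554 - (-0.732067))
       = 1.291766
Iteration 2:
  f(2.130000) = 0.805554
  f(1.291766) = 0.241805
  x_3 = 1.291766 - 0.241805×(1.291766 - 2.130000)/(0.241805 - 0.805554)
       = 0.932229
Iteration 3:
  f(1.291766) = 0.241805
  f(0.932229) = -0.251466
  x_4 = 0.932229 - (-0.251466)×(0.932229 - 1.291766)/(-0.251466 - 0.241805)
       = 1.115519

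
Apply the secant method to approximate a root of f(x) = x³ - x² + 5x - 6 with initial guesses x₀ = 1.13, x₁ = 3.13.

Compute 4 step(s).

f(x) = x³ - x² + 5x - 6
x₀ = 1.13, x₁ = 3.13

Secant formula: x_{n+1} = x_n - f(x_n)(x_n - x_{n-1})/(f(x_n) - f(x_{n-1}))

Iteration 1:
  f(1.130000) = -0.184003
  f(3.130000) = 30.517397
  x_2 = 3.130000 - 30.517397×(3.130000 - 1.130000)/(30.517397 - (-0.184003))
       = 1.141987
Iteration 2:
  f(3.130000) = 30.517397
  f(1.141987) = -0.104897
  x_3 = 1.141987 - (-0.104897)×(1.141987 - 3.130000)/(-0.104897 - 30.517397)
       = 1.148797
Iteration 3:
  f(1.141987) = -0.104897
  f(1.148797) = -0.059645
  x_4 = 1.148797 - (-0.059645)×(1.148797 - 1.141987)/(-0.059645 - (-0.104897))
       = 1.157773
Iteration 4:
  f(1.148797) = -0.059645
  f(1.157773) = 0.000347
  x_5 = 1.157773 - 0.000347×(1.157773 - 1.148797)/(0.000347 - (-0.059645))
       = 1.157721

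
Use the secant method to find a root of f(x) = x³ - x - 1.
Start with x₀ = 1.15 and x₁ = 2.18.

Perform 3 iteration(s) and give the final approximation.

f(x) = x³ - x - 1
x₀ = 1.15, x₁ = 2.18

Secant formula: x_{n+1} = x_n - f(x_n)(x_n - x_{n-1})/(f(x_n) - f(x_{n-1}))

Iteration 1:
  f(1.150000) = -0.629125
  f(2.180000) = 7.180232
  x_2 = 2.180000 - 7.180232×(2.180000 - 1.150000)/(7.180232 - (-0.629125))
       = 1.232977
Iteration 2:
  f(2.180000) = 7.180232
  f(1.232977) = -0.358565
  x_3 = 1.232977 - (-0.358565)×(1.232977 - 2.180000)/(-0.358565 - 7.180232)
       = 1.278020
Iteration 3:
  f(1.232977) = -0.358565
  f(1.278020) = -0.190585
  x_4 = 1.278020 - (-0.190585)×(1.278020 - 1.232977)/(-0.190585 - (-0.358565))
       = 1.329124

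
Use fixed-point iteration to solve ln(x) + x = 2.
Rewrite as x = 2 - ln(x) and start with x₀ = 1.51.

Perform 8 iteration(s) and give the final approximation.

Equation: ln(x) + x = 2
Fixed-point form: x = 2 - ln(x)
x₀ = 1.51

x_1 = g(1.510000) = 1.587890
x_2 = g(1.587890) = 1.537594
x_3 = g(1.537594) = 1.569781
x_4 = g(1.569781) = 1.549064
x_5 = g(1.549064) = 1.562349
x_6 = g(1.562349) = 1.553809
x_7 = g(1.553809) = 1.559290
x_8 = g(1.559290) = 1.555769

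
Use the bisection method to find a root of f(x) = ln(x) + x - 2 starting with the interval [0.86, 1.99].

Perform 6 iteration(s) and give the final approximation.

f(x) = ln(x) + x - 2
Initial interval: [0.86, 1.99]

Iteration 1:
  c_1 = (0.860000 + 1.990000)/2 = 1.425000
  f(c_1) = f(1.425000) = -0.220828
  f(a) × f(c) ≥ 0, new interval: [1.425000, 1.990000]
Iteration 2:
  c_2 = (1.425000 + 1.990000)/2 = 1.707500
  f(c_2) = f(1.707500) = 0.242530
  f(a) × f(c) < 0, new interval: [1.425000, 1.707500]
Iteration 3:
  c_3 = (1.425000 + 1.707500)/2 = 1.566250
  f(c_3) = f(1.566250) = 0.014934
  f(a) × f(c) < 0, new interval: [1.425000, 1.566250]
Iteration 4:
  c_4 = (1.425000 + 1.566250)/2 = 1.495625
  f(c_4) = f(1.495625) = -0.101831
  f(a) × f(c) ≥ 0, new interval: [1.495625, 1.566250]
Iteration 5:
  c_5 = (1.495625 + 1.566250)/2 = 1.530938
  f(c_5) = f(1.530938) = -0.043182
  f(a) × f(c) ≥ 0, new interval: [1.530938, 1.566250]
Iteration 6:
  c_6 = (1.530938 + 1.566250)/2 = 1.548594
  f(c_6) = f(1.548594) = -0.014059
  f(a) × f(c) ≥ 0, new interval: [1.548594, 1.566250]

After 6 iteration(s), the approximation is c_6 = 1.548594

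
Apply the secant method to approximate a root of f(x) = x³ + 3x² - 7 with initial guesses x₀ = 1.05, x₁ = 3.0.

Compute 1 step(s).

f(x) = x³ + 3x² - 7
x₀ = 1.05, x₁ = 3.0

Secant formula: x_{n+1} = x_n - f(x_n)(x_n - x_{n-1})/(f(x_n) - f(x_{n-1}))

Iteration 1:
  f(1.050000) = -2.534875
  f(3.000000) = 47.000000
  x_2 = 3.000000 - 47.000000×(3.000000 - 1.050000)/(47.000000 - (-2.534875))
       = 1.149788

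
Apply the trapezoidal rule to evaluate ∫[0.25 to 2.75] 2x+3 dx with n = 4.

f(x) = 2x+3
a = 0.25, b = 2.75, n = 4
h = (b - a)/n = 0.625000

Trapezoidal rule: (h/2)[f(x₀) + 2f(x₁) + 2f(x₂) + ... + f(xₙ)]

x_0 = 0.2500, f(x_0) = 3.500000, coefficient = 1
x_1 = 0.8750, f(x_1) = 4.750000, coefficient = 2
x_2 = 1.5000, f(x_2) = 6.000000, coefficient = 2
x_3 = 2.1250, f(x_3) = 7.250000, coefficient = 2
x_4 = 2.7500, f(x_4) = 8.500000, coefficient = 1

I ≈ (0.625000/2) × 48.000000 = 15.000000
Exact value: 15.000000
Error: 0.000000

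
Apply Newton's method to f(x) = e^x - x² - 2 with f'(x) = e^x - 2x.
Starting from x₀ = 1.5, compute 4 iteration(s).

f(x) = e^x - x² - 2
f'(x) = e^x - 2x
x₀ = 1.5

Newton-Raphson formula: x_{n+1} = x_n - f(x_n)/f'(x_n)

Iteration 1:
  f(1.500000) = 0.231689
  f'(1.500000) = 1.481689
  x_1 = 1.500000 - 0.231689/1.481689 = 1.343632
Iteration 2:
  f(1.343632) = 0.027592
  f'(1.343632) = 1.145675
  x_2 = 1.343632 - 0.027592/1.145675 = 1.319548
Iteration 3:
  f(1.319548) = 0.000523
  f'(1.319548) = 1.102634
  x_3 = 1.319548 - 0.000523/1.102634 = 1.319074
Iteration 4:
  f(1.319074) = 0.000000
  f'(1.319074) = 1.101808
  x_4 = 1.319074 - 0.000000/1.101808 = 1.319074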